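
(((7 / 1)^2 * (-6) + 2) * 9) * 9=-23652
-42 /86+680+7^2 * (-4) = 20791 /43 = 483.51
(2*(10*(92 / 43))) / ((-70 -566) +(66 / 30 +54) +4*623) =9200 / 411123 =0.02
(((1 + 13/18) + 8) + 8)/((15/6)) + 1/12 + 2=1651/180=9.17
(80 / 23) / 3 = 80 / 69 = 1.16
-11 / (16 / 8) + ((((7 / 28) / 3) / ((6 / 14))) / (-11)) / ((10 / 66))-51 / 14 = -3889 / 420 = -9.26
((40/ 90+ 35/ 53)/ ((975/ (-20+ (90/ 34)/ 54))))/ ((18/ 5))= -12617/ 2009124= -0.01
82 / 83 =0.99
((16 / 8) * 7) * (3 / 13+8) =1498 / 13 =115.23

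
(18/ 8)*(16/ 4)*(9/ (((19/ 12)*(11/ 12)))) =11664/ 209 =55.81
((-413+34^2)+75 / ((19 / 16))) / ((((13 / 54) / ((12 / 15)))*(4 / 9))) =7444062 / 1235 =6027.58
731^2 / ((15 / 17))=9084137 / 15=605609.13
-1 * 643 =-643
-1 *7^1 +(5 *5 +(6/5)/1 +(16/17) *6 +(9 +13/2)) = 6859/170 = 40.35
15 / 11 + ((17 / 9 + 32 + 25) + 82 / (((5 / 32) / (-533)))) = -138430783 / 495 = -279658.15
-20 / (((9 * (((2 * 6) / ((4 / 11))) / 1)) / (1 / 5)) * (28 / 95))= -95 / 2079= -0.05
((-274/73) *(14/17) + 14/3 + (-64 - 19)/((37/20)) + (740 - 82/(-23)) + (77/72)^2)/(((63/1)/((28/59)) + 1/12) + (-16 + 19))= 3840115423123/743657038560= 5.16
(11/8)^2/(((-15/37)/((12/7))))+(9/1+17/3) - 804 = -1339511/1680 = -797.33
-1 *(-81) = 81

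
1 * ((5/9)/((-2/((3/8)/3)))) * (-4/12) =5/432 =0.01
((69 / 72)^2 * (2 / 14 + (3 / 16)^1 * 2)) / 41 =0.01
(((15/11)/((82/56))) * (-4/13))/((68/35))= -14700/99671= -0.15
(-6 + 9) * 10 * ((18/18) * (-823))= -24690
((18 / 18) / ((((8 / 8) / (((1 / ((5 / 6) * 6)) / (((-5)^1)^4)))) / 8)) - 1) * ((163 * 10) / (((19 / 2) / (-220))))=89420496 / 2375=37650.74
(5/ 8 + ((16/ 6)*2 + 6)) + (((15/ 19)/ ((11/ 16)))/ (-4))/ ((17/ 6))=11.86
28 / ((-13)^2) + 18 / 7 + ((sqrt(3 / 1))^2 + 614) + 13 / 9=6613720 / 10647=621.18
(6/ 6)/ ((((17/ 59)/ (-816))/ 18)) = -50976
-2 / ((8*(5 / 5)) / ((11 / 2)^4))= -228.77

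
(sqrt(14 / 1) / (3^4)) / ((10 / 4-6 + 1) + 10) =2 * sqrt(14) / 1215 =0.01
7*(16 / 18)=56 / 9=6.22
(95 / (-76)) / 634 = -5 / 2536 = -0.00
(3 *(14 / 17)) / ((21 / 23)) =46 / 17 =2.71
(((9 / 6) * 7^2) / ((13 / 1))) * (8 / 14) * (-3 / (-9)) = 14 / 13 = 1.08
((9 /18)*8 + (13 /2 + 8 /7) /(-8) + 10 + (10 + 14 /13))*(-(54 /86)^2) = -25603209 /2692144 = -9.51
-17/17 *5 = -5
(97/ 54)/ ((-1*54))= -0.03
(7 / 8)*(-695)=-4865 / 8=-608.12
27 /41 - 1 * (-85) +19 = 4291 /41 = 104.66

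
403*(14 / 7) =806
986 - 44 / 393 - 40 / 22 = 4254134 / 4323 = 984.07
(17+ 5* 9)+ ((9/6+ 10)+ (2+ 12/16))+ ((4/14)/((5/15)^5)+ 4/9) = 36823/252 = 146.12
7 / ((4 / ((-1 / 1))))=-7 / 4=-1.75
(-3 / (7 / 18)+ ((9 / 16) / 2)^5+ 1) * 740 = -4967.27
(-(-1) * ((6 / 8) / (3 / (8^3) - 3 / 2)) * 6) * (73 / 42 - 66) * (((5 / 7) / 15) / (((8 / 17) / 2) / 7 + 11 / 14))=690944 / 61425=11.25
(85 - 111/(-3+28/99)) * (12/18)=67708/807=83.90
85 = 85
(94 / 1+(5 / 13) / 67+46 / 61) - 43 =2750052 / 53131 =51.76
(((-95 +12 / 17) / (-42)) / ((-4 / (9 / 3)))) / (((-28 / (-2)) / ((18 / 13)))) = -2061 / 12376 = -0.17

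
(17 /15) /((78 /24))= 68 /195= 0.35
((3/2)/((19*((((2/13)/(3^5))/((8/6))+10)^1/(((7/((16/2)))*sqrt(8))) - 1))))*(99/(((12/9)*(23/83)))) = 4017987846873/2911468104296+11480510384343*sqrt(2)/2911468104296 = 6.96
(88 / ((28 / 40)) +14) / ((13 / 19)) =18582 / 91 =204.20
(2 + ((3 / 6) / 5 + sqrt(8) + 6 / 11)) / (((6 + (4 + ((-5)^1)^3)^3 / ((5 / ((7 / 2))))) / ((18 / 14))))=-180*sqrt(2) / 86806069 - 2619 / 954866759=-0.00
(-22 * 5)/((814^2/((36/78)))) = -15/195767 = -0.00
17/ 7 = 2.43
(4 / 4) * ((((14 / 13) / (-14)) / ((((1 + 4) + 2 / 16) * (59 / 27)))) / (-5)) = 216 / 157235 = 0.00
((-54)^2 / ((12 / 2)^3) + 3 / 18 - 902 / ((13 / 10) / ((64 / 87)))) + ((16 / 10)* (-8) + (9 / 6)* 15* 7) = -3981673 / 11310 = -352.05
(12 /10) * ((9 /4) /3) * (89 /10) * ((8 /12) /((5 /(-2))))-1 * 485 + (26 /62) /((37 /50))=-69761874 /143375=-486.57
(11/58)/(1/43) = 473/58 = 8.16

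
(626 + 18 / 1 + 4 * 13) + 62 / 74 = 25783 / 37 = 696.84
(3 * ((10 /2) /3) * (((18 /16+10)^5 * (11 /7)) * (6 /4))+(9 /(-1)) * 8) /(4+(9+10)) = 921336778941 /10551296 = 87319.77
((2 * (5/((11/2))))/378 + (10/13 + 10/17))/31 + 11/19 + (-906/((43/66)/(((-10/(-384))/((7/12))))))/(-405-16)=0.77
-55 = -55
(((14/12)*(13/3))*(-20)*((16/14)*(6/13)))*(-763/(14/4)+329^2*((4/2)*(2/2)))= -11534080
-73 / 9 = -8.11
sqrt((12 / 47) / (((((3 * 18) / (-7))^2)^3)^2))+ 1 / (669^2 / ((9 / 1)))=117649 * sqrt(141) / 582680415456+ 1 / 49729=0.00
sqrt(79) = 8.89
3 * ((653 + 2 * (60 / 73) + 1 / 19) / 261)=302688 / 40223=7.53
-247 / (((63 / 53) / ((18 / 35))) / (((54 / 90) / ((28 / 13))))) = -29.77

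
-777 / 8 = -97.12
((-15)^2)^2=50625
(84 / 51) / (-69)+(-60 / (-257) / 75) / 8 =-70787 / 3014610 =-0.02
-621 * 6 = -3726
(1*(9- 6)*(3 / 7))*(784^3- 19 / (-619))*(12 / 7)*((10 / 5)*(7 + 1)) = 16994009089.08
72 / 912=3 / 38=0.08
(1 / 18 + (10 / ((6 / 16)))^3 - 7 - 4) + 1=1023463 / 54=18953.02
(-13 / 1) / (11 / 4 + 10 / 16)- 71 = -74.85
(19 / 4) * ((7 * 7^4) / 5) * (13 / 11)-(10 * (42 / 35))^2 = 4119649 / 220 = 18725.68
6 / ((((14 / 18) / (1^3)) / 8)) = 432 / 7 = 61.71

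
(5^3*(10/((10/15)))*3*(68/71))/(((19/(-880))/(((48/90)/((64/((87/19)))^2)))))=-2653880625/3895912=-681.20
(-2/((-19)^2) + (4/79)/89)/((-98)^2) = -6309/12188393182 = -0.00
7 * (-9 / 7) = -9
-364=-364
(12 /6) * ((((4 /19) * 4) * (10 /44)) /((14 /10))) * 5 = 2000 /1463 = 1.37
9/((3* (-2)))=-3/2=-1.50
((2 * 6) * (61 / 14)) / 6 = 61 / 7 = 8.71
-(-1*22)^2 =-484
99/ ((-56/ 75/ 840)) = -111375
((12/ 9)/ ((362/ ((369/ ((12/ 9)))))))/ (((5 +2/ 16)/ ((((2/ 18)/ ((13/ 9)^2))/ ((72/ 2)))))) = 9/ 30589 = 0.00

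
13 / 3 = 4.33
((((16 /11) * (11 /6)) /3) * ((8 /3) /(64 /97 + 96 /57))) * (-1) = -3686 /3645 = -1.01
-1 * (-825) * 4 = 3300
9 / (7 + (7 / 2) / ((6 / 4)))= 27 / 28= 0.96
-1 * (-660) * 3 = 1980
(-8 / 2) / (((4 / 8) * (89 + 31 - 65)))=-0.15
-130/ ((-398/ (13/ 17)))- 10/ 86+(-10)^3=-145449580/ 145469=-999.87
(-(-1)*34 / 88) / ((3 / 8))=34 / 33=1.03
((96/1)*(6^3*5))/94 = 51840/47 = 1102.98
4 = 4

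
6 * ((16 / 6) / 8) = 2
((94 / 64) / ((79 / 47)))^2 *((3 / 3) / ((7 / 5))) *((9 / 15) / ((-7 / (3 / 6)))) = -14639043 / 626296832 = -0.02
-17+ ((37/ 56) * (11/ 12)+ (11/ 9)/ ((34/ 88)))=-453451/ 34272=-13.23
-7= -7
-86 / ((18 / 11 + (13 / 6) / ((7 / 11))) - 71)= 39732 / 30473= 1.30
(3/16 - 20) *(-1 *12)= 951/4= 237.75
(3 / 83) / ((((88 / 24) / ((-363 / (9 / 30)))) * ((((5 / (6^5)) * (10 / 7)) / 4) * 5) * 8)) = -2694384 / 2075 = -1298.50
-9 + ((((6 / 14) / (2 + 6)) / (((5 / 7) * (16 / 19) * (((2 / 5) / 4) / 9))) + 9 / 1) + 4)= 769 / 64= 12.02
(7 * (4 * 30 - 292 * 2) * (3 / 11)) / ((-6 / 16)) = 2362.18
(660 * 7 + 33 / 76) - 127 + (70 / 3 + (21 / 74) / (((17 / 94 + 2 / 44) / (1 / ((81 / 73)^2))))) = 3250690500881 / 719531748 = 4517.79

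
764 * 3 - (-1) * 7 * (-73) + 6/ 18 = 5344/ 3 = 1781.33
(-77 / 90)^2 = 5929 / 8100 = 0.73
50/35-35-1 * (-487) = 3174/7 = 453.43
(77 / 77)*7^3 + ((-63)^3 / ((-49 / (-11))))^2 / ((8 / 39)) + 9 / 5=614428183147 / 40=15360704578.68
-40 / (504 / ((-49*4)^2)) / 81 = -27440 / 729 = -37.64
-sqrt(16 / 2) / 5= -2 * sqrt(2) / 5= -0.57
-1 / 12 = -0.08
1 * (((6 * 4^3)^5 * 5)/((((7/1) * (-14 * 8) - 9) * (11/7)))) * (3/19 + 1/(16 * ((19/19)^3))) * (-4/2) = 2447422689116160/165737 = 14766905936.01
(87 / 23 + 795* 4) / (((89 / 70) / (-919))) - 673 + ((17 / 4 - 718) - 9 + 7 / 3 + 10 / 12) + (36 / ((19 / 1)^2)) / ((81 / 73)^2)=-2302659.19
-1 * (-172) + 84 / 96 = 1383 / 8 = 172.88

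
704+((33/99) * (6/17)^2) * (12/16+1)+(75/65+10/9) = 23883394/33813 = 706.34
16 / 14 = 8 / 7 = 1.14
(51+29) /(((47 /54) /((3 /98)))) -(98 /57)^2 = -1064492 /7482447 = -0.14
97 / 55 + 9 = 592 / 55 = 10.76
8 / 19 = 0.42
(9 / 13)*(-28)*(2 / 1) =-504 / 13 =-38.77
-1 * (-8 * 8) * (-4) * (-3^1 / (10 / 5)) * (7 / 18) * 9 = 1344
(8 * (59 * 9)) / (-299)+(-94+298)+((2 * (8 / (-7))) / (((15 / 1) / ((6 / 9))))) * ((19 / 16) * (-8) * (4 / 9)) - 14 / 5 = 158870702 / 847665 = 187.42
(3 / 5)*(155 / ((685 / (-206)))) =-19158 / 685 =-27.97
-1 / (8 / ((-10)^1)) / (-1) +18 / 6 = 7 / 4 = 1.75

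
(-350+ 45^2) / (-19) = -88.16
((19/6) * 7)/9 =133/54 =2.46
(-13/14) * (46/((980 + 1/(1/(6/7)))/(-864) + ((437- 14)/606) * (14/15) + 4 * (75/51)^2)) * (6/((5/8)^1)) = -180973668096/3604295759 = -50.21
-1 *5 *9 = -45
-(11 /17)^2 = -121 /289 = -0.42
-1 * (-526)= 526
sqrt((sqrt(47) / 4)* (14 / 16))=sqrt(14)* 47^(1 / 4) / 8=1.22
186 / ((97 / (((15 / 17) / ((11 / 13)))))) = 36270 / 18139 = 2.00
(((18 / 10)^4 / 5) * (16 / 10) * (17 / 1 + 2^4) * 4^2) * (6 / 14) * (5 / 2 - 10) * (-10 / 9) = 27713664 / 4375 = 6334.55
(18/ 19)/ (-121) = -18/ 2299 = -0.01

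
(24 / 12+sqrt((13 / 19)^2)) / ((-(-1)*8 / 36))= 459 / 38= 12.08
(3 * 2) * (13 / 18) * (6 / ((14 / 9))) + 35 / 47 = 5744 / 329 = 17.46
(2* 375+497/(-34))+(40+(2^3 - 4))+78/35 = 930117/1190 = 781.61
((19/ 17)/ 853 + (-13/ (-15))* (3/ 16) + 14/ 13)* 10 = 18711549/ 1508104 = 12.41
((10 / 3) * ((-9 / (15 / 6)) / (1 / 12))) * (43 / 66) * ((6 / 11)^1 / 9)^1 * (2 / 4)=-344 / 121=-2.84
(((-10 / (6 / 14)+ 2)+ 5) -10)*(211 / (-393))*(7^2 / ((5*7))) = 116683 / 5895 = 19.79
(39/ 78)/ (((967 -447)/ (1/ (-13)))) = -1/ 13520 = -0.00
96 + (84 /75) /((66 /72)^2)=294432 /3025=97.33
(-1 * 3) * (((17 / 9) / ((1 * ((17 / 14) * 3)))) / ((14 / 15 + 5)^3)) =-5250 / 704969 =-0.01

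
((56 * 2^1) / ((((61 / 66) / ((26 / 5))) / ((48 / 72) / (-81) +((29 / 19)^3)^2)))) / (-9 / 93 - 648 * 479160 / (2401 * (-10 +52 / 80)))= 11709228613819940851648 / 20340329861805632040645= 0.58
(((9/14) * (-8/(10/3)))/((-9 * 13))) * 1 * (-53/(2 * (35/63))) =-1431/2275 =-0.63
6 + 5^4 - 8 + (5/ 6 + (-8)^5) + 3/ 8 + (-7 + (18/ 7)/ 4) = -5401225/ 168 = -32150.15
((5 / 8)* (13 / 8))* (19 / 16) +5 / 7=1.92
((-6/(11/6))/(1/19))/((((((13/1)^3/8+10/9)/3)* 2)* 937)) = -73872/204624871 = -0.00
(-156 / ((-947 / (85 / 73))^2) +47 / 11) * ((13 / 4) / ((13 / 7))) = 1572235521269 / 210280187084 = 7.48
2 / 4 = 1 / 2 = 0.50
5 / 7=0.71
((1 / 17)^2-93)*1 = -26876 / 289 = -93.00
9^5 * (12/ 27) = 26244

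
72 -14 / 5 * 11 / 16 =2803 / 40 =70.08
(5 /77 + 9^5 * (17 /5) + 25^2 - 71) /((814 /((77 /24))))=3229519 /4070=793.49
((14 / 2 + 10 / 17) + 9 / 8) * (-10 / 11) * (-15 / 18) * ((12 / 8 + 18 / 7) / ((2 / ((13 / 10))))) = 1463475 / 83776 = 17.47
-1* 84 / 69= -28 / 23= -1.22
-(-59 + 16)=43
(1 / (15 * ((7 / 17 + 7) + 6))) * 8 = 34 / 855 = 0.04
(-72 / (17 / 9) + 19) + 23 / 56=-17809 / 952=-18.71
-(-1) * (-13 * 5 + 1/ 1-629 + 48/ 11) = -7575/ 11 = -688.64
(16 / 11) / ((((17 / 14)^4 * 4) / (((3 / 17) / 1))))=460992 / 15618427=0.03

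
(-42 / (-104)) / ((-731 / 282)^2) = 417501 / 6946693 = 0.06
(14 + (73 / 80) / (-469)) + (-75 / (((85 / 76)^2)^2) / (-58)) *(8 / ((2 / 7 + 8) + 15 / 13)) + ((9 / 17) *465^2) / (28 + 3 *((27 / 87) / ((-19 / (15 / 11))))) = 15987090251744453388027 / 3887186821167000400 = 4112.77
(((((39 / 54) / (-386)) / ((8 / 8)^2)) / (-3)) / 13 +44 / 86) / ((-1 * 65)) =-0.01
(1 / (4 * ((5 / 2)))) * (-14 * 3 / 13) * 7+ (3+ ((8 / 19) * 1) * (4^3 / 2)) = 17552 / 1235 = 14.21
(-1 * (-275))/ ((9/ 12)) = 1100/ 3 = 366.67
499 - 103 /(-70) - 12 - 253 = 16483 /70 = 235.47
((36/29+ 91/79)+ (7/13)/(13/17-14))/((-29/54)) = -94590876/21592675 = -4.38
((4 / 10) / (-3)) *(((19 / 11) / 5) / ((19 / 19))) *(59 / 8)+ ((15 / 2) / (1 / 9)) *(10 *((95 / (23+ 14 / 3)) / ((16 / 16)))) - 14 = 630909857 / 273900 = 2303.43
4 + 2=6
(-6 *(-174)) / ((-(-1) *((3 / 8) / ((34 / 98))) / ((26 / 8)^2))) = 499902 / 49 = 10202.08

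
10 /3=3.33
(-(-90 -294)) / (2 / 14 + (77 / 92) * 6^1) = 123648 / 1663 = 74.35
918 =918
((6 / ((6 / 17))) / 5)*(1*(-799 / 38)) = -13583 / 190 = -71.49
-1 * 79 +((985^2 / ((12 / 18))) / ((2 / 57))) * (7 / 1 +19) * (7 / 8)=15097669961 / 16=943604372.56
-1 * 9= -9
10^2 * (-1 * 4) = -400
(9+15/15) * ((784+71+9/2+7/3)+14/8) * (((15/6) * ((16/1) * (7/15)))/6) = 725410/27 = 26867.04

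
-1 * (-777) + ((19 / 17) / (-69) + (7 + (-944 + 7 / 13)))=-2431876 / 15249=-159.48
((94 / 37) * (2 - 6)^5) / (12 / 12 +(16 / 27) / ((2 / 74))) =-113.47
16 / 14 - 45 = -307 / 7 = -43.86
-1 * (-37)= 37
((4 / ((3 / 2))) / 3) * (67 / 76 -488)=-74042 / 171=-432.99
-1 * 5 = -5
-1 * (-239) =239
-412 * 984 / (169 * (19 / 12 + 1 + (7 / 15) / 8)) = -48648960 / 53573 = -908.09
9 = 9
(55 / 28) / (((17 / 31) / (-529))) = -901945 / 476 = -1894.84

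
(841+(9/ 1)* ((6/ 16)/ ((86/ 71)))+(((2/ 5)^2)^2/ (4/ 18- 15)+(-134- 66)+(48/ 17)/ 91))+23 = 8427876113213/ 12638990000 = 666.82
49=49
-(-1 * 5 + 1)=4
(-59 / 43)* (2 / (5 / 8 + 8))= -944 / 2967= -0.32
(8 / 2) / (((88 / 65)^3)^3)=20711912837890625 / 79119595457216512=0.26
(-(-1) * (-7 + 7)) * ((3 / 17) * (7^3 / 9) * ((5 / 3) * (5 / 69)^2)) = 0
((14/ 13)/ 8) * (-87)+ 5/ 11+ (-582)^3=-112762580935/ 572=-197137379.26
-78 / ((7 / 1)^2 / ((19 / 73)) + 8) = -494 / 1243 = -0.40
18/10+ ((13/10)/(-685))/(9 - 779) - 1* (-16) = 93886113/5274500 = 17.80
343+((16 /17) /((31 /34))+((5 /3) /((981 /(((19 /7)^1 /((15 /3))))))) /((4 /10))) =344.03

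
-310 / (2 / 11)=-1705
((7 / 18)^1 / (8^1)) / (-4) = -7 / 576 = -0.01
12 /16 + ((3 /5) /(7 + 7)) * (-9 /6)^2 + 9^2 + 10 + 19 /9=236773 /2520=93.96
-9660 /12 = -805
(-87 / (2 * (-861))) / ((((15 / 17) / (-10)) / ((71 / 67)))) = -35003 / 57687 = -0.61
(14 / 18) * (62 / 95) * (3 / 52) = 217 / 7410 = 0.03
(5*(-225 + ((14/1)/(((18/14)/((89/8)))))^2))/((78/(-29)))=-208874965/7776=-26861.49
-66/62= -1.06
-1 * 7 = -7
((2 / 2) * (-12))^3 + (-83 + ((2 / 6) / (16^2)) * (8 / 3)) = -521567 / 288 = -1811.00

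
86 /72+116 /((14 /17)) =35797 /252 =142.05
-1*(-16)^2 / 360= -32 / 45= -0.71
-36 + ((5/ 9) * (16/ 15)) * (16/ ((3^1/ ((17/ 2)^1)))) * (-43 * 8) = -751460/ 81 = -9277.28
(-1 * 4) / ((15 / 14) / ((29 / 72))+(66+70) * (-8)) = 203 / 55081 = 0.00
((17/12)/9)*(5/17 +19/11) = 7/22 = 0.32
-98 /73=-1.34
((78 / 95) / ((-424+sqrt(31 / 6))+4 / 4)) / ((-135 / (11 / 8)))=0.00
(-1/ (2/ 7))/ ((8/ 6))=-21/ 8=-2.62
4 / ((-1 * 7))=-4 / 7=-0.57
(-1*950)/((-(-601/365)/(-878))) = 304446500/601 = 506566.56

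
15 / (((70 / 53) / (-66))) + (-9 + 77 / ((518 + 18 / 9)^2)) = -1435823461 / 1892800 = -758.57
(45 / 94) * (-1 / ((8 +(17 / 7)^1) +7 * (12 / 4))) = -63 / 4136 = -0.02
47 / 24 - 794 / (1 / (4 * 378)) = -28812625 / 24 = -1200526.04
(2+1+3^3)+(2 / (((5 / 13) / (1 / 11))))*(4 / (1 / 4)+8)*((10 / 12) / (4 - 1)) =1094 / 33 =33.15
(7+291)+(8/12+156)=1364/3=454.67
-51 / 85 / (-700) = 3 / 3500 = 0.00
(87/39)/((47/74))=2146/611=3.51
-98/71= -1.38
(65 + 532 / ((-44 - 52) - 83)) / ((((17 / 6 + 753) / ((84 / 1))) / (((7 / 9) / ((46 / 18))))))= 39171384 / 18670595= 2.10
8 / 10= 4 / 5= 0.80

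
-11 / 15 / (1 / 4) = -44 / 15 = -2.93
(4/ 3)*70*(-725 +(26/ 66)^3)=-7294595840/ 107811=-67660.96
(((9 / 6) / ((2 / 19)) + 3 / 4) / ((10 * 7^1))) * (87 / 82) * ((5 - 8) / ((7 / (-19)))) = 14877 / 8036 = 1.85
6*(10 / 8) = 7.50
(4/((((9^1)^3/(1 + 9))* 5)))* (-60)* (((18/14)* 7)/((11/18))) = -320/33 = -9.70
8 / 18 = 4 / 9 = 0.44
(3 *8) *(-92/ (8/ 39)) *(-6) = 64584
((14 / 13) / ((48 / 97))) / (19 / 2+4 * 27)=679 / 36660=0.02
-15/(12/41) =-205/4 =-51.25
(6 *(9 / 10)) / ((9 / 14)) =42 / 5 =8.40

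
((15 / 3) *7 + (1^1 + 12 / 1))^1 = 48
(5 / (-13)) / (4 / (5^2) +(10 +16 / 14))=-875 / 25714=-0.03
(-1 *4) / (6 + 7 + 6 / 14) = -14 / 47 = -0.30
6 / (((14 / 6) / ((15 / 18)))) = 15 / 7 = 2.14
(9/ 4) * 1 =9/ 4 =2.25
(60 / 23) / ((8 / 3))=45 / 46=0.98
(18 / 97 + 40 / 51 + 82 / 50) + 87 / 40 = 4734161 / 989400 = 4.78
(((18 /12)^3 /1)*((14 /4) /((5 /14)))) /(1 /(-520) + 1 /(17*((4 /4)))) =292383 /503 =581.28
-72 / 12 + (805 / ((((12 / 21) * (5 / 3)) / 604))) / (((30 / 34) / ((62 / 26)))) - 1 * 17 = 89681784 / 65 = 1379719.75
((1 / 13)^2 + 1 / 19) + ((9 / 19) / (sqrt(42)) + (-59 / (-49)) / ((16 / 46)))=3*sqrt(42) / 266 + 4431023 / 1258712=3.59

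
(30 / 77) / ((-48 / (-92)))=115 / 154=0.75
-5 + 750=745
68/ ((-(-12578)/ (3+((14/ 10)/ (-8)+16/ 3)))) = 16643/ 377340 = 0.04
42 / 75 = 14 / 25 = 0.56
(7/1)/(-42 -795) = -7/837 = -0.01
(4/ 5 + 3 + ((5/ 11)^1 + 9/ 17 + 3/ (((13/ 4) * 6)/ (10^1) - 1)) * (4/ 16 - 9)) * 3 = -1728954/ 17765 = -97.32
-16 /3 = -5.33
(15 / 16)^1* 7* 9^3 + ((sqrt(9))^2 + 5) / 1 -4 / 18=690889 / 144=4797.84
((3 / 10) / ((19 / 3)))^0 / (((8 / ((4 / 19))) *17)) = 1 / 646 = 0.00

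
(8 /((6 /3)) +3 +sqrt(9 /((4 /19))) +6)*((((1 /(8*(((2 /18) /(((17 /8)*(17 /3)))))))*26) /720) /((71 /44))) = 41327*sqrt(19) /90880 +537251 /136320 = 5.92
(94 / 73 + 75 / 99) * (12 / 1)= 19708 / 803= 24.54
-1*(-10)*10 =100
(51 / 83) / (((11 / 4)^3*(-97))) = -3264 / 10715881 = -0.00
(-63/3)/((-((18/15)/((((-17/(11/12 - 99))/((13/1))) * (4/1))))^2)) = 9710400/234120601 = 0.04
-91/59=-1.54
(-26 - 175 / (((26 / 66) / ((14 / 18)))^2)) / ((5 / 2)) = -2154242 / 7605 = -283.27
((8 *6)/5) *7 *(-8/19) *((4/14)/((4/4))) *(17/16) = -816/95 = -8.59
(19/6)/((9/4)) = 38/27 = 1.41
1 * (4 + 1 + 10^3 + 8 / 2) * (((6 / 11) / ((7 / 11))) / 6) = 1009 / 7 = 144.14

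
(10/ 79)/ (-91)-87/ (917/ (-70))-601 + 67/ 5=-2735622342/ 4708795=-580.96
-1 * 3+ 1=-2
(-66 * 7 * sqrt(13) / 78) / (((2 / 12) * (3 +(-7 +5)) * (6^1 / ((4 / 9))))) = -308 * sqrt(13) / 117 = -9.49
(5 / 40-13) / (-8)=103 / 64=1.61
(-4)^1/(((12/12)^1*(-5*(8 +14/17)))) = 0.09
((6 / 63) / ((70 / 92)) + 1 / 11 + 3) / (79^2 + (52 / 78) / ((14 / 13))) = 13001 / 25231745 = 0.00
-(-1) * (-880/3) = -880/3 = -293.33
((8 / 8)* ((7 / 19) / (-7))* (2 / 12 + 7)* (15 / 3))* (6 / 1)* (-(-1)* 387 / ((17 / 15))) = -3864.01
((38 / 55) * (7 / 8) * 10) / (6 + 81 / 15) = 35 / 66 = 0.53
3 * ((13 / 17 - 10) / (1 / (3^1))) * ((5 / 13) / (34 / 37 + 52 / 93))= -24310665 / 1124006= -21.63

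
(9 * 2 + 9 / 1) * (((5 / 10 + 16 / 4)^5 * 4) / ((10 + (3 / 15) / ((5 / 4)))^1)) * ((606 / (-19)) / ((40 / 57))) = -7246198035 / 8128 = -891510.59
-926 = -926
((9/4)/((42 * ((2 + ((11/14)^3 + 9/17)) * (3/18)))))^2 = 24980004/2197078129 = 0.01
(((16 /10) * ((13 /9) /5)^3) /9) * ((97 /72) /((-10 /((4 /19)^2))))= -1704872 /66614653125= -0.00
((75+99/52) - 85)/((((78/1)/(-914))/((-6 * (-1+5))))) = -384794/169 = -2276.89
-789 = -789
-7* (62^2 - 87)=-26299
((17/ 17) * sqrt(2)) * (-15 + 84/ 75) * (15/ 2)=-1041 * sqrt(2)/ 10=-147.22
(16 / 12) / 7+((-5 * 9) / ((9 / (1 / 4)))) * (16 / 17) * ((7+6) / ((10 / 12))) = -6484 / 357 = -18.16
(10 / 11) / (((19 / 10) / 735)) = 73500 / 209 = 351.67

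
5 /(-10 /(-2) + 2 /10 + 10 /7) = 175 /232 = 0.75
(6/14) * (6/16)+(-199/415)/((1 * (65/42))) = -225273/1510600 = -0.15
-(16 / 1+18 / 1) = -34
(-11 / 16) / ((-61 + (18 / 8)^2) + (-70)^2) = -11 / 77505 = -0.00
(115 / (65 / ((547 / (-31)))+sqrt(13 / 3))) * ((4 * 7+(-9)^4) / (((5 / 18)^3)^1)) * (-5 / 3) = 44074587985956 * sqrt(39) / 20727395+7493485708764 / 318883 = 36778489.76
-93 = -93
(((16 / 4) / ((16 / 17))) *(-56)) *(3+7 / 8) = -3689 / 4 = -922.25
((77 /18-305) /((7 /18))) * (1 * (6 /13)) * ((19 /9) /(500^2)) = -102847 /34125000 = -0.00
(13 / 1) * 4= 52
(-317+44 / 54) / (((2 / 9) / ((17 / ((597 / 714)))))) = -17270351 / 597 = -28928.56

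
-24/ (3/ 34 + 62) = -816/ 2111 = -0.39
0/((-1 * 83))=0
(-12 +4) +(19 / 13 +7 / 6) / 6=-3539 / 468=-7.56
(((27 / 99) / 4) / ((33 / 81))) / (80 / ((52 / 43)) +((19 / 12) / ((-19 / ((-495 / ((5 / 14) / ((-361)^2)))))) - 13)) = 1053 / 94707993490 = 0.00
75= 75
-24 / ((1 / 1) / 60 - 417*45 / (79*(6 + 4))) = 113760 / 112511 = 1.01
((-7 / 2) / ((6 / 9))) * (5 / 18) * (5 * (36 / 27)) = -175 / 18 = -9.72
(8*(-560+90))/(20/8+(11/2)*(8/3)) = -22560/103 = -219.03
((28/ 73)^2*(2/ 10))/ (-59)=-784/ 1572055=-0.00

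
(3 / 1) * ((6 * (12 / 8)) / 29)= 27 / 29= 0.93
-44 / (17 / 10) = -440 / 17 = -25.88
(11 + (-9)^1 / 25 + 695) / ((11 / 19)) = 335179 / 275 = 1218.83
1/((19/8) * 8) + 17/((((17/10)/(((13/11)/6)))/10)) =12383/627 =19.75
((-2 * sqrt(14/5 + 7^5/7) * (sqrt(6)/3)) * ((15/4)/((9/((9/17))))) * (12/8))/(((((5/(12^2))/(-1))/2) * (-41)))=-216 * sqrt(360570)/3485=-37.22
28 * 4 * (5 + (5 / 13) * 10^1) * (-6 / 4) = -19320 / 13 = -1486.15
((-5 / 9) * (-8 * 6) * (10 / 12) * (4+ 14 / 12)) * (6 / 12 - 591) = -1830550 / 27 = -67798.15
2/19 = 0.11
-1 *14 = -14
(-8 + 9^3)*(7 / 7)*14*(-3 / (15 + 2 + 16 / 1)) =-10094 / 11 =-917.64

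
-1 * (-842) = 842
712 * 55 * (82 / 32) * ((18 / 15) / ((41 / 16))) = 46992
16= 16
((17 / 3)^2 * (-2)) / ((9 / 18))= -1156 / 9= -128.44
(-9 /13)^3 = -729 /2197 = -0.33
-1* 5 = -5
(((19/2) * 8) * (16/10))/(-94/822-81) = -124944/83345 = -1.50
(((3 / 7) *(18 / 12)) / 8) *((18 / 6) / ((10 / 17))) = 459 / 1120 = 0.41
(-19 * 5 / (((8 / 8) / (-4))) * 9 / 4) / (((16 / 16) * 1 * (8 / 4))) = 855 / 2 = 427.50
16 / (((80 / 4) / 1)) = 4 / 5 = 0.80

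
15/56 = 0.27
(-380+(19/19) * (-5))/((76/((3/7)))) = -165/76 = -2.17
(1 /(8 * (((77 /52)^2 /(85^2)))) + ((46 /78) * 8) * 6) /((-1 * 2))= -16964261 /77077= -220.09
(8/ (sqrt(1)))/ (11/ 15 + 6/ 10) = 6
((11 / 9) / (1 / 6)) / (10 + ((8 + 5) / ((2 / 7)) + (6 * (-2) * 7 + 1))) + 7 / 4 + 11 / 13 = 1817 / 780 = 2.33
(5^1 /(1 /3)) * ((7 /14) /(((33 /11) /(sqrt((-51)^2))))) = 255 /2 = 127.50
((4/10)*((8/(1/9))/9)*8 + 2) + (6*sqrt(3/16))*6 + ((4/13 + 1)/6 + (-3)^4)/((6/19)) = 9*sqrt(3) + 666409/2340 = 300.38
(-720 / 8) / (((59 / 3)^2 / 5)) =-4050 / 3481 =-1.16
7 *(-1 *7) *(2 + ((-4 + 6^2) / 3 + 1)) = -2009 / 3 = -669.67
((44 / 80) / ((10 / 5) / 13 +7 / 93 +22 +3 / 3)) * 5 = 13299 / 112336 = 0.12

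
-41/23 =-1.78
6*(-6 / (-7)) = 36 / 7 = 5.14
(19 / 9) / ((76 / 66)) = 11 / 6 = 1.83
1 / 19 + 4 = 77 / 19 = 4.05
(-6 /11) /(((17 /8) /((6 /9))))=-0.17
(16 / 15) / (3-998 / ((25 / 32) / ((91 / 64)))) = -40 / 68001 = -0.00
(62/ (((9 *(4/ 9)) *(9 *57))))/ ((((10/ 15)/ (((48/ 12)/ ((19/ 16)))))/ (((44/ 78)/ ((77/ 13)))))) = 0.01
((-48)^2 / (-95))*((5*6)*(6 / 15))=-27648 / 95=-291.03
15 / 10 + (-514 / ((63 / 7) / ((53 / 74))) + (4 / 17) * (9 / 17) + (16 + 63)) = 7645195 / 192474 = 39.72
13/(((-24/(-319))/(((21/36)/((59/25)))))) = 725725/16992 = 42.71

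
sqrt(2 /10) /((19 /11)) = 11 * sqrt(5) /95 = 0.26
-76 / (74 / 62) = -2356 / 37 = -63.68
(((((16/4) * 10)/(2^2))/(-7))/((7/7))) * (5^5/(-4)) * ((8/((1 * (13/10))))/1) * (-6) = -41208.79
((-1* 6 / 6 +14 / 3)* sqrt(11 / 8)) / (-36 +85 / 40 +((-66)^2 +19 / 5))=110* sqrt(22) / 519111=0.00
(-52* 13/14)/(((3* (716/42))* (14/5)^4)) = -105625/6876464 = -0.02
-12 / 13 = -0.92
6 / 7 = 0.86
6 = 6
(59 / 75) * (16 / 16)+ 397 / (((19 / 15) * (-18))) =-47383 / 2850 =-16.63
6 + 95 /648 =6.15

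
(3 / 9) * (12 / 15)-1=-11 / 15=-0.73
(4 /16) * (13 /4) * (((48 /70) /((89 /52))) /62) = 507 /96565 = 0.01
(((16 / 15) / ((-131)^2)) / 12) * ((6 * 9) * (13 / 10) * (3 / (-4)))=-117 / 429025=-0.00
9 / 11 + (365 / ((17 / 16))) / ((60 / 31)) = 100031 / 561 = 178.31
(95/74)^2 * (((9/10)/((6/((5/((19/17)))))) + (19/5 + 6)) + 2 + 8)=33.74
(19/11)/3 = 19/33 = 0.58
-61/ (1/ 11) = -671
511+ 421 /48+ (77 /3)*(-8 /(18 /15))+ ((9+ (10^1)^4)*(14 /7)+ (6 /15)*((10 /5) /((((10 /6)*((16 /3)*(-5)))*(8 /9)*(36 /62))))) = 1466396989 /72000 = 20366.62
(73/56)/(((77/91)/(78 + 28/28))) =121.71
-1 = -1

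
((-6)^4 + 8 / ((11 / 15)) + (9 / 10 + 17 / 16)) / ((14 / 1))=1151807 / 12320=93.49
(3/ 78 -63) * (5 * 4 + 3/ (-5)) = -158789/ 130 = -1221.45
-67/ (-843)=67/ 843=0.08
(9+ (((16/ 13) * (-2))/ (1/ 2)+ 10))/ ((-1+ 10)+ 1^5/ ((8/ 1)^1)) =1464/ 949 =1.54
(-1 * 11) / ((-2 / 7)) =77 / 2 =38.50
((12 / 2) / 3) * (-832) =-1664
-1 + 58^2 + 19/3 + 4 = 10120/3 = 3373.33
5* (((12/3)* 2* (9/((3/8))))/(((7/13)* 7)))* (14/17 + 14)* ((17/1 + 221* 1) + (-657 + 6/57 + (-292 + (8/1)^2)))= -324829440/133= -2442326.62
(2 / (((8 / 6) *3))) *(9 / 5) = 9 / 10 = 0.90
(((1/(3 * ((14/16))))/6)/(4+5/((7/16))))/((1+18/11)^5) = 161051/4984209207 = 0.00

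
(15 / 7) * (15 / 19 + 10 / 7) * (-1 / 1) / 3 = -1475 / 931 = -1.58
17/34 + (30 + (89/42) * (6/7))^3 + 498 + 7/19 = 146216827495/4470662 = 32705.86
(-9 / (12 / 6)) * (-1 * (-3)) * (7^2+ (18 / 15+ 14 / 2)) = -3861 / 5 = -772.20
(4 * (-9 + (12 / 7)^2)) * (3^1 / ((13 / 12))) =-67.14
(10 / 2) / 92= 5 / 92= 0.05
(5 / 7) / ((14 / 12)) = 30 / 49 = 0.61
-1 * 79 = -79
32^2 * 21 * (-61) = -1311744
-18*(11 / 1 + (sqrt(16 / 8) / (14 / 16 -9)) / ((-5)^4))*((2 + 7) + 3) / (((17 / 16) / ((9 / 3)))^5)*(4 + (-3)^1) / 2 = -302707113984 / 1419857 + 220150628352*sqrt(2) / 57681690625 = -213190.10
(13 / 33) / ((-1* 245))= -13 / 8085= -0.00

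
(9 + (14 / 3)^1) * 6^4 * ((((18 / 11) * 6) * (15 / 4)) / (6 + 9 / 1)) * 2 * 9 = 8608032 / 11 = 782548.36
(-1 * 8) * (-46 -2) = 384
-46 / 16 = -23 / 8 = -2.88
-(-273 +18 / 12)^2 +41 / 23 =-6781363 / 92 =-73710.47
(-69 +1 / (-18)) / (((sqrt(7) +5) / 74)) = -229955 / 162 +45991 * sqrt(7) / 162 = -668.36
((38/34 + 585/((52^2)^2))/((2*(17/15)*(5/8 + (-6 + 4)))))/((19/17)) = -14573145/45416384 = -0.32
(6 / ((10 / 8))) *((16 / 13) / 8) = 0.74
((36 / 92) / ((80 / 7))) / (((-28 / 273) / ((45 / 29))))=-22113 / 42688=-0.52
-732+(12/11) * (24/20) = -40188/55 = -730.69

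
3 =3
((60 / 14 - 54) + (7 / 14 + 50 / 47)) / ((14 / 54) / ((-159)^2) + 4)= -21626403921 / 1796573590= -12.04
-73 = -73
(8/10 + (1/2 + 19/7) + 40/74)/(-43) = -11797/111370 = -0.11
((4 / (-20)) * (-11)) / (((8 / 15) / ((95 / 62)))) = 3135 / 496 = 6.32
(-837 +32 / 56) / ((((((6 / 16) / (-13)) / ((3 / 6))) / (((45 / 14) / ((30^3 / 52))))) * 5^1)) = 197899 / 11025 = 17.95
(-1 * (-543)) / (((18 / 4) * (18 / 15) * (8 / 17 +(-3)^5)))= -15385 / 37107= -0.41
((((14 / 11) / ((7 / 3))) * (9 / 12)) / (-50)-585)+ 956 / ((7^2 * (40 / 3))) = -31453071 / 53900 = -583.54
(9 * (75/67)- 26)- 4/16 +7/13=-54479/3484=-15.64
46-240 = -194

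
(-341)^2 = 116281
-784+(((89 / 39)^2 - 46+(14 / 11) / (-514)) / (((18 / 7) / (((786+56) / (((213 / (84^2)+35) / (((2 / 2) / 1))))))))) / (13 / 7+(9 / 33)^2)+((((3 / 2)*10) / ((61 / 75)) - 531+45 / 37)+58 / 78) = -133074008386735232998 / 89190424966875453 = -1492.02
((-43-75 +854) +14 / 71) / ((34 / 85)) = 130675 / 71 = 1840.49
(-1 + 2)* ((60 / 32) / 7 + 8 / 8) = 71 / 56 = 1.27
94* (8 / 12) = 188 / 3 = 62.67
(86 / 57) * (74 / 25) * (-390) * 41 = -6784024 / 95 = -71410.78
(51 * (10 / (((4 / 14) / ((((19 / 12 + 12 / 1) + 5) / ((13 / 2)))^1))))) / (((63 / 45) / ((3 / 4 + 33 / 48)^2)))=50135975 / 6656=7532.45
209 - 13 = 196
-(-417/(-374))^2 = -173889/139876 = -1.24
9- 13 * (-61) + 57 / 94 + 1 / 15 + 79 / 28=15900461 / 19740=805.49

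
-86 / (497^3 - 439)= -43 / 61381517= -0.00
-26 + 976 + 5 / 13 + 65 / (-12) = 147415 / 156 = 944.97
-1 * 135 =-135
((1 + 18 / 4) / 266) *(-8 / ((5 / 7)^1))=-0.23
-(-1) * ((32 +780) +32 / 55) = 44692 / 55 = 812.58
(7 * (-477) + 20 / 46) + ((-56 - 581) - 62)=-92864 / 23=-4037.57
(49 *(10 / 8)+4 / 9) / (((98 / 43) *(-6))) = -95503 / 21168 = -4.51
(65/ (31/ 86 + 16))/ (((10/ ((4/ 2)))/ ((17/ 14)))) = 9503/ 9849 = 0.96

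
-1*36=-36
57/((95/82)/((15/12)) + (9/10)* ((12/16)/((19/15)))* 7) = 355224/29023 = 12.24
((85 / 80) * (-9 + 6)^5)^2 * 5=85325805 / 256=333303.93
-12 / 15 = -4 / 5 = -0.80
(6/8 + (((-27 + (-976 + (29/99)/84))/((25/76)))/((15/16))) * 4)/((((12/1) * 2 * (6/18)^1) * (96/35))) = -40567891141/68428800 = -592.85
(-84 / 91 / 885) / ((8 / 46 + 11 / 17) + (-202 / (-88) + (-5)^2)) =-68816 / 1855047025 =-0.00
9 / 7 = 1.29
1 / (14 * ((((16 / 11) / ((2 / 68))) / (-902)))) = -4961 / 3808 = -1.30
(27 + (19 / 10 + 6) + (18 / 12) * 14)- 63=-71 / 10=-7.10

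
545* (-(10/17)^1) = -5450/17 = -320.59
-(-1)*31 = 31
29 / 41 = 0.71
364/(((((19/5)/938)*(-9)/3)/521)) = -889430360/57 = -15604041.40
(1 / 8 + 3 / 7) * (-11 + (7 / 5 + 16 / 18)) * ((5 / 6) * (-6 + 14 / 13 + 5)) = -217 / 702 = -0.31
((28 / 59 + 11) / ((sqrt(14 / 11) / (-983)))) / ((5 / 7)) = -665491 *sqrt(154) / 590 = -13997.50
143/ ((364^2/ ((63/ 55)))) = 9/ 7280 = 0.00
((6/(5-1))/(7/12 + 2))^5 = 1889568/28629151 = 0.07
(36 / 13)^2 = 1296 / 169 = 7.67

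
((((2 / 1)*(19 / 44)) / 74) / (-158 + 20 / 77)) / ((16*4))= -133 / 115046912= -0.00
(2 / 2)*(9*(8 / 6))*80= 960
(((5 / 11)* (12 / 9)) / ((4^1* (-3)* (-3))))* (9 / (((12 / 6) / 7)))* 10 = 175 / 33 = 5.30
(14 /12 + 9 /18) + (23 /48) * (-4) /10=59 /40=1.48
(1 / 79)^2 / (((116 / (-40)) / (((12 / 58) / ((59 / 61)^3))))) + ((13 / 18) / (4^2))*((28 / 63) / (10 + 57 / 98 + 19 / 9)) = 681177487740863 / 434443007981998980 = 0.00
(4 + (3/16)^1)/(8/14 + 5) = 469/624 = 0.75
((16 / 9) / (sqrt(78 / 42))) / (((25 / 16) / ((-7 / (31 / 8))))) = -14336 * sqrt(91) / 90675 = -1.51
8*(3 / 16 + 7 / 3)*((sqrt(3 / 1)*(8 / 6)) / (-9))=-242*sqrt(3) / 81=-5.17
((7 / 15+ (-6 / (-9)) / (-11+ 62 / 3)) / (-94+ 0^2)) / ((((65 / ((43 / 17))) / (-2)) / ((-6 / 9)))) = -20038 / 67775175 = -0.00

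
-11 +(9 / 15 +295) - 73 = 1058 / 5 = 211.60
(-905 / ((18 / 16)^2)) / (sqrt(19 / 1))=-164.05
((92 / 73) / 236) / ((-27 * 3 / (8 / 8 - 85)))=644 / 116289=0.01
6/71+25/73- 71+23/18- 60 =-12062471/93294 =-129.30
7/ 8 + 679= 5439/ 8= 679.88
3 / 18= 1 / 6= 0.17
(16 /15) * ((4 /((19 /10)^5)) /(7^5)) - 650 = -81150800711350 /124847387679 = -650.00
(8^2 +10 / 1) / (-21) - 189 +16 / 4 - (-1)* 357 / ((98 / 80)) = 2161 / 21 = 102.90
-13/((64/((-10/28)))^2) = -325/802816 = -0.00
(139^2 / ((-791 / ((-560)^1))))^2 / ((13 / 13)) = 2389126662400 / 12769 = 187103662.18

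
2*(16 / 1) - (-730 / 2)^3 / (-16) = -48626613 / 16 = -3039163.31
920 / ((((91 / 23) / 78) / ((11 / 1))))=1396560 / 7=199508.57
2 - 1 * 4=-2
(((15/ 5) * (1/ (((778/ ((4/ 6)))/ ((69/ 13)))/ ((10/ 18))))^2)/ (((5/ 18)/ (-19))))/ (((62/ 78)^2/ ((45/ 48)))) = -2261475/ 1163355848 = -0.00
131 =131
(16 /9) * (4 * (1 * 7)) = 448 /9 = 49.78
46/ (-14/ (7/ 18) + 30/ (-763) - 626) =-17549/ 252568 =-0.07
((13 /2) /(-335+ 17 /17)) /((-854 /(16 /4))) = 13 /142618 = 0.00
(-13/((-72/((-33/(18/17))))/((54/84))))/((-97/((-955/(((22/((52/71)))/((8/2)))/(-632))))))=433506970/144627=2997.41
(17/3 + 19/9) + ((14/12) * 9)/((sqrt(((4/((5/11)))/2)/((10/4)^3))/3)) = 70/9 + 1575 * sqrt(11)/88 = 67.14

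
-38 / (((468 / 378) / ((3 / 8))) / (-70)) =41895 / 52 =805.67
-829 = -829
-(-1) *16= 16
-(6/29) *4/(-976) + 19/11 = 67255/38918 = 1.73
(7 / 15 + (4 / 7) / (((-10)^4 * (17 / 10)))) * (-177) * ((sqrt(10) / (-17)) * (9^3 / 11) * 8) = 7166148732 * sqrt(10) / 2781625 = 8146.80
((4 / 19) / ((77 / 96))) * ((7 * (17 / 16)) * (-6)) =-2448 / 209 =-11.71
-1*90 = -90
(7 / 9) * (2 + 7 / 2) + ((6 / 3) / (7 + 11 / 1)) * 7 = 91 / 18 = 5.06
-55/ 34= -1.62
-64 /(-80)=4 /5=0.80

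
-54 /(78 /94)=-65.08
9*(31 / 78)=3.58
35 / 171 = 0.20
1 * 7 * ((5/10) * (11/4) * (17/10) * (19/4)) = 24871/320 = 77.72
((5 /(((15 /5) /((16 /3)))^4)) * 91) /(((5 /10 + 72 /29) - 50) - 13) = -1729495040 /22838841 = -75.73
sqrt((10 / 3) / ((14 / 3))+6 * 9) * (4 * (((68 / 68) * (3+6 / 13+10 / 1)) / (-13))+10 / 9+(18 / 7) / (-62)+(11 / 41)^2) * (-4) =6658785128 * sqrt(2681) / 3883780719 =88.77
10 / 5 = 2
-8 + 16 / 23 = -168 / 23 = -7.30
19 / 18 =1.06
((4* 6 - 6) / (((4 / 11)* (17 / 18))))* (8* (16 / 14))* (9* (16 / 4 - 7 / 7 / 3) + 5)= 2166912 / 119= 18209.34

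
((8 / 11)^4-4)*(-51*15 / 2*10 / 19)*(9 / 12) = 156255075 / 278179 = 561.71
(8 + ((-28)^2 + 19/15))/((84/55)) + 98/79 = 10364927/19908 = 520.64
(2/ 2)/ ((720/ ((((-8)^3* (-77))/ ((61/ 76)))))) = 187264/ 2745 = 68.22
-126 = -126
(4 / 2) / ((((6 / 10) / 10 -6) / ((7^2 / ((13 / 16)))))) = -78400 / 3861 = -20.31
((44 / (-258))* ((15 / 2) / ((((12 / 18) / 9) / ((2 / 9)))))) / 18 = -55 / 258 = -0.21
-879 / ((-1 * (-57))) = -15.42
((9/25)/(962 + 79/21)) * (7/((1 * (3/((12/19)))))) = 5292/9633475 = 0.00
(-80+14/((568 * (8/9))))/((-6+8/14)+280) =-1271879/4366784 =-0.29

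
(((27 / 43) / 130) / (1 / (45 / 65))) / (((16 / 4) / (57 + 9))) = 8019 / 145340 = 0.06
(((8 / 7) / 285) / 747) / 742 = 4 / 552888315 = 0.00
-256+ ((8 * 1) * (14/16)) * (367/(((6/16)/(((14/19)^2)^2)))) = 689439104/390963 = 1763.44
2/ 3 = 0.67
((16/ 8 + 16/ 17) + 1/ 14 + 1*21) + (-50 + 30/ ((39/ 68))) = 81435/ 3094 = 26.32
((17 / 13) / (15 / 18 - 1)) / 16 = -51 / 104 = -0.49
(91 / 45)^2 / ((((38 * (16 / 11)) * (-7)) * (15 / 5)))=-13013 / 3693600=-0.00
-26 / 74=-13 / 37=-0.35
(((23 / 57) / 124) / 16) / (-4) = -0.00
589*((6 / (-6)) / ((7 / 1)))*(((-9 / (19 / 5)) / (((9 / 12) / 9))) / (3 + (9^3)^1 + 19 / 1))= 16740 / 5257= 3.18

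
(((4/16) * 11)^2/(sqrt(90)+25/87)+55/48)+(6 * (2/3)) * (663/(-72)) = -38887721/1088936+2747547 * sqrt(10)/10889360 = -34.91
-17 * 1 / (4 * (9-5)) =-17 / 16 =-1.06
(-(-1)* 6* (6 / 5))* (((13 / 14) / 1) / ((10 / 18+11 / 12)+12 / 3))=8424 / 6895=1.22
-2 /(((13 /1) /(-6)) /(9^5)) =708588 /13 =54506.77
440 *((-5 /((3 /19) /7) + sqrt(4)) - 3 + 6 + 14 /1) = -89173.33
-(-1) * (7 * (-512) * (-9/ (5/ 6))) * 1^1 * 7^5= 3252759552/ 5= 650551910.40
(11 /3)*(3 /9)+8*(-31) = -246.78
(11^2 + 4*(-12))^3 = 389017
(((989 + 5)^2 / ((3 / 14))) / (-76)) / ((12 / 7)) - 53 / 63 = -84726101 / 2394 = -35391.02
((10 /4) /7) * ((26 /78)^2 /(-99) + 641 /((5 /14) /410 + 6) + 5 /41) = 67281004885 /1761634413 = 38.19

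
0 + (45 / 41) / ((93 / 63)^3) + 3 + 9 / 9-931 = -1131849792 / 1221431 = -926.66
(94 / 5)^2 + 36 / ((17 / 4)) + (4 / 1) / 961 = 147815032 / 408425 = 361.91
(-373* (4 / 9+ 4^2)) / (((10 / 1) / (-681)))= 6265654 / 15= 417710.27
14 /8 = 7 /4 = 1.75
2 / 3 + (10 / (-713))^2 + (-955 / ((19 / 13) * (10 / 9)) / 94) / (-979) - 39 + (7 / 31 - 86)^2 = 39033672257244385 / 5333280877716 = 7318.89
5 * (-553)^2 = 1529045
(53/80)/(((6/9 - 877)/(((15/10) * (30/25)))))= -0.00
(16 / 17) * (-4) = -64 / 17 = -3.76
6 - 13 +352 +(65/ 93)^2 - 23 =2789203/ 8649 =322.49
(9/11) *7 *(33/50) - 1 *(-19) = 1139/50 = 22.78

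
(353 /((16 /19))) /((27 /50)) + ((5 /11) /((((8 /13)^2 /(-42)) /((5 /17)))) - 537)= 36263309 /161568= 224.45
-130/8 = -65/4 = -16.25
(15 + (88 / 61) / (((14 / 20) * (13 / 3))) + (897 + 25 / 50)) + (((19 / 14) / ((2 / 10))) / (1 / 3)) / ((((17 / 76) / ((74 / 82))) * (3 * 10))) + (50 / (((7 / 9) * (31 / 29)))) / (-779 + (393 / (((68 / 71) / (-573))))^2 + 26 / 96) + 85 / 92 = 969601518401218931178039833 / 1057781166705875070476836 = 916.64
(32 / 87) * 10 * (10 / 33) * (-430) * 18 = -2752000 / 319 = -8626.96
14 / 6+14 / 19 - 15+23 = 631 / 57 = 11.07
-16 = -16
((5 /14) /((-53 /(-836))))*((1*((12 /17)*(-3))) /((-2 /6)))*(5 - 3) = 71.58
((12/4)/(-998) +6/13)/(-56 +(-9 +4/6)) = -17847/2503982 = -0.01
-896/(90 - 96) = 448/3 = 149.33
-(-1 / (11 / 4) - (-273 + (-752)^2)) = 6217545 / 11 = 565231.36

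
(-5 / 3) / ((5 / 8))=-2.67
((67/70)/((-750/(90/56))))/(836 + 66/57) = -1273/519596000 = -0.00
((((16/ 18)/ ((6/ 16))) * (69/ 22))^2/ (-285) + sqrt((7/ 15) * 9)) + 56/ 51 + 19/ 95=3.15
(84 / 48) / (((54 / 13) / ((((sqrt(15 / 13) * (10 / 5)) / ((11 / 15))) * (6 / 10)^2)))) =7 * sqrt(195) / 220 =0.44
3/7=0.43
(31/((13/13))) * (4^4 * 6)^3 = 112340238336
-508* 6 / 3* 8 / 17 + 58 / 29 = -8094 / 17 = -476.12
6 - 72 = -66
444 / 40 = 111 / 10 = 11.10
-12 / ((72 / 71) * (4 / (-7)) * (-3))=-497 / 72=-6.90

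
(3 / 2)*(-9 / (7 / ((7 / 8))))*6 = -81 / 8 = -10.12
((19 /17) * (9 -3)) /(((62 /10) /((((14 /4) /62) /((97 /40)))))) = 39900 /1584689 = 0.03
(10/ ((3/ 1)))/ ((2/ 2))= 10/ 3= 3.33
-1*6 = -6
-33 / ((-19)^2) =-33 / 361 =-0.09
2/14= 1/7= 0.14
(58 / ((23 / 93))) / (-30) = -899 / 115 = -7.82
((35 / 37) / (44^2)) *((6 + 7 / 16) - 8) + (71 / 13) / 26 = 40539101 / 193692928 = 0.21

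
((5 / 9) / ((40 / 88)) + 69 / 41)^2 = 1149184 / 136161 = 8.44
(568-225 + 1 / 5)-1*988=-3224 / 5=-644.80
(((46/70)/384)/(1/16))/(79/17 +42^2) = 391/25256280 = 0.00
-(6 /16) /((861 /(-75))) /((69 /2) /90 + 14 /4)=1125 /133742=0.01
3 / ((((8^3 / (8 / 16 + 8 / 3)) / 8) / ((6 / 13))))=57 / 832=0.07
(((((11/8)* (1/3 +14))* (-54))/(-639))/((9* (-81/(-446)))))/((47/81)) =1.76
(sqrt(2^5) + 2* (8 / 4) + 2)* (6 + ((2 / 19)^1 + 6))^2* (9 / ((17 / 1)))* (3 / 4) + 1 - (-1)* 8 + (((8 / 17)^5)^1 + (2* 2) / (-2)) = 1428300* sqrt(2) / 6137 + 182539374337 / 512568377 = 685.27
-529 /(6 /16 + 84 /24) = -4232 /31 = -136.52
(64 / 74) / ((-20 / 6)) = -48 / 185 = -0.26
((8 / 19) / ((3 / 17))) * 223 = 30328 / 57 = 532.07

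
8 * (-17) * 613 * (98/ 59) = -8170064/ 59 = -138475.66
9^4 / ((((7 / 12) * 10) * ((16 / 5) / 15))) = 295245 / 56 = 5272.23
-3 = -3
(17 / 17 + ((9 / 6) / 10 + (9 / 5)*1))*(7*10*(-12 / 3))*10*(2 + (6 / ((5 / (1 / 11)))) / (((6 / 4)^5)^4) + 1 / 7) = -226295772120004 / 12784876137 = -17700.27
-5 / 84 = -0.06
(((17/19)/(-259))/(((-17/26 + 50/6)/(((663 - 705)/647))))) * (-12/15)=-31824/1362248795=-0.00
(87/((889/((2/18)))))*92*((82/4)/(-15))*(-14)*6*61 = 13345336/1905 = 7005.43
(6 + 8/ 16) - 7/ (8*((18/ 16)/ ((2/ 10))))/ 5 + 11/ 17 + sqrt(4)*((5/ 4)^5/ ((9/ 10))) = 4536187/ 326400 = 13.90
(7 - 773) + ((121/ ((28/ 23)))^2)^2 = 59985932791425/ 614656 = 97592690.53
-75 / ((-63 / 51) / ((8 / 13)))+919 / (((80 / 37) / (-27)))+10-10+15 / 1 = -83164171 / 7280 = -11423.65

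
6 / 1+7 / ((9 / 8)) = 12.22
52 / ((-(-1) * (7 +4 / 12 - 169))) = -156 / 485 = -0.32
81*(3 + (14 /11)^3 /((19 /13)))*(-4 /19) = -36138636 /480491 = -75.21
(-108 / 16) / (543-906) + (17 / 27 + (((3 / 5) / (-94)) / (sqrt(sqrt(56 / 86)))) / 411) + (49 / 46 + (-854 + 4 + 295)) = -166298021 / 300564-sqrt(2) *43^(1 / 4) *7^(3 / 4) / 901460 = -553.29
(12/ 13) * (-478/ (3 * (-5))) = 1912/ 65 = 29.42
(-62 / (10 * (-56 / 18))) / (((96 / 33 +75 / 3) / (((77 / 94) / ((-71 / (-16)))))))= 67518 / 5122295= 0.01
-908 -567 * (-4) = 1360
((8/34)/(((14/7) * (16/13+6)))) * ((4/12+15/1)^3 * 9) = 1265368/2397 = 527.90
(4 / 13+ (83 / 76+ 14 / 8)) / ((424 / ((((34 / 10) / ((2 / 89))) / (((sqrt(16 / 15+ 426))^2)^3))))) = 397275975 / 27531103102454848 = 0.00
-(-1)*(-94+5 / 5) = -93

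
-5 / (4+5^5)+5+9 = 43801 / 3129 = 14.00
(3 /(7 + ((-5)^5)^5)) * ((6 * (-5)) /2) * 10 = 225 /149011611938476559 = 0.00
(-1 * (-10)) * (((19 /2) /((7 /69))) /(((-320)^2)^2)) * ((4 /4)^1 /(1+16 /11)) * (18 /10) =4807 /73400320000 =0.00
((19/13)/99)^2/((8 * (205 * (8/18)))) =361/1207308960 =0.00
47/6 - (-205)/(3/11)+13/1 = 1545/2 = 772.50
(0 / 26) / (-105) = 0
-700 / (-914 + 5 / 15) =2100 / 2741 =0.77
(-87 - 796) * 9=-7947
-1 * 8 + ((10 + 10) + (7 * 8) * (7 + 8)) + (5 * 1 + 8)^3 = 3049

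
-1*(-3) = 3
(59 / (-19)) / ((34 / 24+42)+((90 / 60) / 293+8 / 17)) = -3526548 / 49847165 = -0.07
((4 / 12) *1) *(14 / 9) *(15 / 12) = 35 / 54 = 0.65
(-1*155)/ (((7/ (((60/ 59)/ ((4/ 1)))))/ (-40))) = 93000/ 413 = 225.18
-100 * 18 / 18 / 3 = -100 / 3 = -33.33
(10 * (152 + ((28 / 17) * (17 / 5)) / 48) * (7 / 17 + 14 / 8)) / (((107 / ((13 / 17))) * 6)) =5813899 / 1484304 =3.92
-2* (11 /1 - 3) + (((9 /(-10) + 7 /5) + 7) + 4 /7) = -111 /14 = -7.93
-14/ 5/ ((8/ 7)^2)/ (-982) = 343/ 157120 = 0.00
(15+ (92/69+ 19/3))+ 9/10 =707/30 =23.57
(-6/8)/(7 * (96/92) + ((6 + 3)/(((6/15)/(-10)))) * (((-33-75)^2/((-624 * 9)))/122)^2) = -14463527/139604651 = -0.10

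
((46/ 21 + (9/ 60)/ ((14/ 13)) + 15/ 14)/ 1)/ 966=2857/ 811440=0.00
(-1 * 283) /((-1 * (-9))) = -283 /9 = -31.44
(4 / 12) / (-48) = -1 / 144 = -0.01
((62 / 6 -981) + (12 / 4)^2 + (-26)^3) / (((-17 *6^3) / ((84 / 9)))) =47.12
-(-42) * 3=126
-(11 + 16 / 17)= -203 / 17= -11.94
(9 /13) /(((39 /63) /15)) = 2835 /169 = 16.78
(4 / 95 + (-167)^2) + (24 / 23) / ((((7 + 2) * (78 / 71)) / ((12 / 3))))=7129802089 / 255645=27889.46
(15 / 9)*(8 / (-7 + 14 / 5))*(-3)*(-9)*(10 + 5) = -9000 / 7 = -1285.71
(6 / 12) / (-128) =-1 / 256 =-0.00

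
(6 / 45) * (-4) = -0.53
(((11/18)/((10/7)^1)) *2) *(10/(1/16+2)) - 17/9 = 61/27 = 2.26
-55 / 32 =-1.72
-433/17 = -25.47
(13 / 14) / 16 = 13 / 224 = 0.06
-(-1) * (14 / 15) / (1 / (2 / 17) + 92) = 28 / 3015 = 0.01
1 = 1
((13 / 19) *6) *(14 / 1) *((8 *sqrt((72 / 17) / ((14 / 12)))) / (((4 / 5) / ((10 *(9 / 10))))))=168480 *sqrt(357) / 323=9855.53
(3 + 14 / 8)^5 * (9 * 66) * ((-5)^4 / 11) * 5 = 408048541.26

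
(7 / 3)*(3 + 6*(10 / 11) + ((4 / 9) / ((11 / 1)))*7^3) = 15463 / 297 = 52.06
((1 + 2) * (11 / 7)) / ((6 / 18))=14.14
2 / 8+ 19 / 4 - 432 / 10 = -191 / 5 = -38.20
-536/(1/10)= -5360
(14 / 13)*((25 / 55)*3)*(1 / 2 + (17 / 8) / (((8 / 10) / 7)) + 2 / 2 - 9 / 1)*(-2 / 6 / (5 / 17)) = -42245 / 2288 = -18.46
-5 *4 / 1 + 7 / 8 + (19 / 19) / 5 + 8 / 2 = -14.92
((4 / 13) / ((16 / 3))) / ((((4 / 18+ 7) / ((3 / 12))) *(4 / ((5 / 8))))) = 27 / 86528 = 0.00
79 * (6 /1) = 474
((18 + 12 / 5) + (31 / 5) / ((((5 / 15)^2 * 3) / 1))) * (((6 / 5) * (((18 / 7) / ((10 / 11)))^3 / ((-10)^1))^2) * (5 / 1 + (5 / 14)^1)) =330459532439751 / 257357187500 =1284.05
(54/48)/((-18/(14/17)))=-7/136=-0.05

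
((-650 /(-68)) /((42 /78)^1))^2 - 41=15528221 /56644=274.14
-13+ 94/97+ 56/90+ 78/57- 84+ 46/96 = -124151861/1326960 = -93.56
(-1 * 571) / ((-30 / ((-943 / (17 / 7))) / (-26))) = 48999223 / 255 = 192153.82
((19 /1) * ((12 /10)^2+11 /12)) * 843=3774673 /100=37746.73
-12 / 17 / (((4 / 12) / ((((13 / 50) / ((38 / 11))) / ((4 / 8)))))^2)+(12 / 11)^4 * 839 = 66722217647157 / 56157385625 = 1188.13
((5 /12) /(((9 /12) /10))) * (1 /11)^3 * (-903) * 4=-60200 /3993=-15.08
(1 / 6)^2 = 1 / 36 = 0.03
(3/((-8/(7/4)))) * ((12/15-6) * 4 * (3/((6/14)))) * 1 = 95.55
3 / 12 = 1 / 4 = 0.25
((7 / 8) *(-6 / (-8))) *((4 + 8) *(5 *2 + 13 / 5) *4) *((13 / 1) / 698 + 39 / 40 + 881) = 48868832439 / 139600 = 350063.27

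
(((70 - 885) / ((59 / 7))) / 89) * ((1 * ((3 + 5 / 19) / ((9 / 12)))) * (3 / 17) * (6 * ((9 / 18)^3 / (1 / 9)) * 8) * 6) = -458408160 / 1696073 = -270.28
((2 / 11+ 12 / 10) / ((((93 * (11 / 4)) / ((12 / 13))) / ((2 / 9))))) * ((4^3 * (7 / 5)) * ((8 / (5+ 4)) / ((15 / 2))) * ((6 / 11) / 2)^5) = 17432576 / 981666239125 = 0.00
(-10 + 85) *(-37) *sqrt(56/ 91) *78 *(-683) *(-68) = -7886068114.23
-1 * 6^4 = -1296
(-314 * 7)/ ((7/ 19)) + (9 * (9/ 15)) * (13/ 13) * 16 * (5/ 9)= -5918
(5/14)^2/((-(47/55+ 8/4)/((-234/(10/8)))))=8.36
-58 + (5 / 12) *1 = -691 / 12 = -57.58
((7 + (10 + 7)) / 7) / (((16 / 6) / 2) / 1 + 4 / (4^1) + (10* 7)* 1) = 72 / 1519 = 0.05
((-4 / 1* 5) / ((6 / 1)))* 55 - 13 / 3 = -563 / 3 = -187.67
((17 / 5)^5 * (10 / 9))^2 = 8063975601796 / 31640625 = 254861.45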